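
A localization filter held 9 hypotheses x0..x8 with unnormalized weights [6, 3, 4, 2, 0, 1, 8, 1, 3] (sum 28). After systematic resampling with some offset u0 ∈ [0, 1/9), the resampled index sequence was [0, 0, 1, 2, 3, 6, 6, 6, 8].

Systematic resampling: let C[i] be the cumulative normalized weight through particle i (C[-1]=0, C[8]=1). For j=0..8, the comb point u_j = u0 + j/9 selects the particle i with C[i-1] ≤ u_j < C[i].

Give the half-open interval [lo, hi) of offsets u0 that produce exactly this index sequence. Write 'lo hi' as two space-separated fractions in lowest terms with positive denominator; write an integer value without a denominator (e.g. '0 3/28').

C = [3/14, 9/28, 13/28, 15/28, 15/28, 4/7, 6/7, 25/28, 1]
j=0 picked index 0: u0 ∈ [0, 3/14)
j=1 picked index 0: u0 ∈ [-1/9, 13/126)
j=2 picked index 1: u0 ∈ [-1/126, 25/252)
j=3 picked index 2: u0 ∈ [-1/84, 11/84)
j=4 picked index 3: u0 ∈ [5/252, 23/252)
j=5 picked index 6: u0 ∈ [1/63, 19/63)
j=6 picked index 6: u0 ∈ [-2/21, 4/21)
j=7 picked index 6: u0 ∈ [-13/63, 5/63)
j=8 picked index 8: u0 ∈ [1/252, 1/9)
intersection: [5/252, 5/63)

5/252 5/63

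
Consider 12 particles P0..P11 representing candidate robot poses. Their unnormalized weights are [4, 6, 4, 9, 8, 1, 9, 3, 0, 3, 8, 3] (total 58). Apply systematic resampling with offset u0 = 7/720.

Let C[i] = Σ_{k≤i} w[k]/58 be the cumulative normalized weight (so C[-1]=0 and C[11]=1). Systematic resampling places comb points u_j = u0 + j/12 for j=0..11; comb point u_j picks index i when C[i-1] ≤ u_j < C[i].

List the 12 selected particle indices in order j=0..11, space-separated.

C = [2/29, 5/29, 7/29, 23/58, 31/58, 16/29, 41/58, 22/29, 22/29, 47/58, 55/58, 1]
j=0: u_0=7/720 ∈ [0, 2/29) → index 0
j=1: u_1=67/720 ∈ [2/29, 5/29) → index 1
j=2: u_2=127/720 ∈ [5/29, 7/29) → index 2
j=3: u_3=187/720 ∈ [7/29, 23/58) → index 3
j=4: u_4=247/720 ∈ [7/29, 23/58) → index 3
j=5: u_5=307/720 ∈ [23/58, 31/58) → index 4
j=6: u_6=367/720 ∈ [23/58, 31/58) → index 4
j=7: u_7=427/720 ∈ [16/29, 41/58) → index 6
j=8: u_8=487/720 ∈ [16/29, 41/58) → index 6
j=9: u_9=547/720 ∈ [22/29, 47/58) → index 9
j=10: u_10=607/720 ∈ [47/58, 55/58) → index 10
j=11: u_11=667/720 ∈ [47/58, 55/58) → index 10

0 1 2 3 3 4 4 6 6 9 10 10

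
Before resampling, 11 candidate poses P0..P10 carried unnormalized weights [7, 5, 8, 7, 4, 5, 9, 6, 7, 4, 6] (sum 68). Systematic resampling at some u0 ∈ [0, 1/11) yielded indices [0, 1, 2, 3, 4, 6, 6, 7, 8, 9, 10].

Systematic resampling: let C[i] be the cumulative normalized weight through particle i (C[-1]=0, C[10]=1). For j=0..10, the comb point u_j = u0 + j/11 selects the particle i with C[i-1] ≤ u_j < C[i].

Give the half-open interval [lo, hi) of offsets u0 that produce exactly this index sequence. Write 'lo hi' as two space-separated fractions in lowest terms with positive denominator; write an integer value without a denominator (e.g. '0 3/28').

C = [7/68, 3/17, 5/17, 27/68, 31/68, 9/17, 45/68, 3/4, 29/34, 31/34, 1]
j=0 picked index 0: u0 ∈ [0, 7/68)
j=1 picked index 1: u0 ∈ [9/748, 16/187)
j=2 picked index 2: u0 ∈ [-1/187, 21/187)
j=3 picked index 3: u0 ∈ [4/187, 93/748)
j=4 picked index 4: u0 ∈ [25/748, 69/748)
j=5 picked index 6: u0 ∈ [14/187, 155/748)
j=6 picked index 6: u0 ∈ [-3/187, 87/748)
j=7 picked index 7: u0 ∈ [19/748, 5/44)
j=8 picked index 8: u0 ∈ [1/44, 47/374)
j=9 picked index 9: u0 ∈ [13/374, 35/374)
j=10 picked index 10: u0 ∈ [1/374, 1/11)
intersection: [14/187, 16/187)

14/187 16/187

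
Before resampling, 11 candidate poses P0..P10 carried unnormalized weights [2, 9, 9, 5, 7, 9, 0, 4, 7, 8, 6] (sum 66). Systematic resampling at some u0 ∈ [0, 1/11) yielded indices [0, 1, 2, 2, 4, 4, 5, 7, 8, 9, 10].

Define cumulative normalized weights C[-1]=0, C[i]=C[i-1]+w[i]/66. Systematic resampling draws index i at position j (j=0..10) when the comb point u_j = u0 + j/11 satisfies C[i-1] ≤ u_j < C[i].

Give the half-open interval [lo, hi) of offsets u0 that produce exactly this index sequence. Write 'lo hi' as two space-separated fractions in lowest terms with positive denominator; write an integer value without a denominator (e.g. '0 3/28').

C = [1/33, 1/6, 10/33, 25/66, 16/33, 41/66, 41/66, 15/22, 26/33, 10/11, 1]
j=0 picked index 0: u0 ∈ [0, 1/33)
j=1 picked index 1: u0 ∈ [-2/33, 5/66)
j=2 picked index 2: u0 ∈ [-1/66, 4/33)
j=3 picked index 2: u0 ∈ [-7/66, 1/33)
j=4 picked index 4: u0 ∈ [1/66, 4/33)
j=5 picked index 4: u0 ∈ [-5/66, 1/33)
j=6 picked index 5: u0 ∈ [-2/33, 5/66)
j=7 picked index 7: u0 ∈ [-1/66, 1/22)
j=8 picked index 8: u0 ∈ [-1/22, 2/33)
j=9 picked index 9: u0 ∈ [-1/33, 1/11)
j=10 picked index 10: u0 ∈ [0, 1/11)
intersection: [1/66, 1/33)

1/66 1/33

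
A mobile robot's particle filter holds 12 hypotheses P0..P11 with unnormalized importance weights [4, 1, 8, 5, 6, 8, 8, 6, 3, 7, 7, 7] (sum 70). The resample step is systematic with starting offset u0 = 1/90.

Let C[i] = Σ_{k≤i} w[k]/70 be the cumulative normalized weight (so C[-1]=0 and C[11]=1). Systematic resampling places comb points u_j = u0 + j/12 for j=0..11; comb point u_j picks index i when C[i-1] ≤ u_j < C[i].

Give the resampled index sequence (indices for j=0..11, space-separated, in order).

0 2 2 4 5 5 6 7 8 9 10 11

C = [2/35, 1/14, 13/70, 9/35, 12/35, 16/35, 4/7, 23/35, 7/10, 4/5, 9/10, 1]
j=0: u_0=1/90 ∈ [0, 2/35) → index 0
j=1: u_1=17/180 ∈ [1/14, 13/70) → index 2
j=2: u_2=8/45 ∈ [1/14, 13/70) → index 2
j=3: u_3=47/180 ∈ [9/35, 12/35) → index 4
j=4: u_4=31/90 ∈ [12/35, 16/35) → index 5
j=5: u_5=77/180 ∈ [12/35, 16/35) → index 5
j=6: u_6=23/45 ∈ [16/35, 4/7) → index 6
j=7: u_7=107/180 ∈ [4/7, 23/35) → index 7
j=8: u_8=61/90 ∈ [23/35, 7/10) → index 8
j=9: u_9=137/180 ∈ [7/10, 4/5) → index 9
j=10: u_10=38/45 ∈ [4/5, 9/10) → index 10
j=11: u_11=167/180 ∈ [9/10, 1) → index 11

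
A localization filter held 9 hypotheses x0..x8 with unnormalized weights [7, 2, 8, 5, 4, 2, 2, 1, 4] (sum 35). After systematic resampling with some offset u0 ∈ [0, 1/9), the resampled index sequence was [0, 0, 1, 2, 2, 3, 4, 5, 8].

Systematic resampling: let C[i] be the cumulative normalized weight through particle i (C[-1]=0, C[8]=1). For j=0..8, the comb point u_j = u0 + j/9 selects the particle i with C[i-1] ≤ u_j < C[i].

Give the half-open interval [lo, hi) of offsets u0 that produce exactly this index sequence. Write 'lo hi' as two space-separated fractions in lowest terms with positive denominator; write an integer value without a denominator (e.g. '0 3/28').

0 1/45

C = [1/5, 9/35, 17/35, 22/35, 26/35, 4/5, 6/7, 31/35, 1]
j=0 picked index 0: u0 ∈ [0, 1/5)
j=1 picked index 0: u0 ∈ [-1/9, 4/45)
j=2 picked index 1: u0 ∈ [-1/45, 11/315)
j=3 picked index 2: u0 ∈ [-8/105, 16/105)
j=4 picked index 2: u0 ∈ [-59/315, 13/315)
j=5 picked index 3: u0 ∈ [-22/315, 23/315)
j=6 picked index 4: u0 ∈ [-4/105, 8/105)
j=7 picked index 5: u0 ∈ [-11/315, 1/45)
j=8 picked index 8: u0 ∈ [-1/315, 1/9)
intersection: [0, 1/45)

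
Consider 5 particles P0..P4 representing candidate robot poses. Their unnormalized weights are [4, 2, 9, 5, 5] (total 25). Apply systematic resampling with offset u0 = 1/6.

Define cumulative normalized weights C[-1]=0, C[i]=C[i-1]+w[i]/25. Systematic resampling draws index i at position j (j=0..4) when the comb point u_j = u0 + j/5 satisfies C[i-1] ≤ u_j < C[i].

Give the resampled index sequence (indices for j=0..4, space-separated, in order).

1 2 2 3 4

C = [4/25, 6/25, 3/5, 4/5, 1]
j=0: u_0=1/6 ∈ [4/25, 6/25) → index 1
j=1: u_1=11/30 ∈ [6/25, 3/5) → index 2
j=2: u_2=17/30 ∈ [6/25, 3/5) → index 2
j=3: u_3=23/30 ∈ [3/5, 4/5) → index 3
j=4: u_4=29/30 ∈ [4/5, 1) → index 4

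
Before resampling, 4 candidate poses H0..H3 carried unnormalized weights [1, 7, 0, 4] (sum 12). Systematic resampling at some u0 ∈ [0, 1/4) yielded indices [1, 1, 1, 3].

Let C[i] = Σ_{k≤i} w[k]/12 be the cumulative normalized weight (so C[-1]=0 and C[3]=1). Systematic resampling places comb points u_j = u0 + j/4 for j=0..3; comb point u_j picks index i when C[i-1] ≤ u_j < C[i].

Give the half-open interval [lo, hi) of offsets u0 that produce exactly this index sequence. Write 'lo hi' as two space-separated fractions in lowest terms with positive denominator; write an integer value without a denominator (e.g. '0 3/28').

C = [1/12, 2/3, 2/3, 1]
j=0 picked index 1: u0 ∈ [1/12, 2/3)
j=1 picked index 1: u0 ∈ [-1/6, 5/12)
j=2 picked index 1: u0 ∈ [-5/12, 1/6)
j=3 picked index 3: u0 ∈ [-1/12, 1/4)
intersection: [1/12, 1/6)

1/12 1/6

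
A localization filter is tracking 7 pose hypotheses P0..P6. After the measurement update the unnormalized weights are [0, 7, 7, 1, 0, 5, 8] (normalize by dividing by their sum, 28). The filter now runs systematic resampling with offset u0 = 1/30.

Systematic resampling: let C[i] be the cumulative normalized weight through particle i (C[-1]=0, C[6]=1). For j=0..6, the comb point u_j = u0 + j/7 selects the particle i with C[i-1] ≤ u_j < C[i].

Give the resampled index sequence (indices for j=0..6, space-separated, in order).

1 1 2 2 5 6 6

C = [0, 1/4, 1/2, 15/28, 15/28, 5/7, 1]
j=0: u_0=1/30 ∈ [0, 1/4) → index 1
j=1: u_1=37/210 ∈ [0, 1/4) → index 1
j=2: u_2=67/210 ∈ [1/4, 1/2) → index 2
j=3: u_3=97/210 ∈ [1/4, 1/2) → index 2
j=4: u_4=127/210 ∈ [15/28, 5/7) → index 5
j=5: u_5=157/210 ∈ [5/7, 1) → index 6
j=6: u_6=187/210 ∈ [5/7, 1) → index 6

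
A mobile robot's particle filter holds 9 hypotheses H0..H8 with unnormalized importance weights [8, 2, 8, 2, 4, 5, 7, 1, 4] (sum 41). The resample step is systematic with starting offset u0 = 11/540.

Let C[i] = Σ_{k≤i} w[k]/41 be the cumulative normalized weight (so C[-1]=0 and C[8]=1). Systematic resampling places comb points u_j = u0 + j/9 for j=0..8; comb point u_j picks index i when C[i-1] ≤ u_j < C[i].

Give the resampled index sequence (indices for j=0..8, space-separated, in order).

C = [8/41, 10/41, 18/41, 20/41, 24/41, 29/41, 36/41, 37/41, 1]
j=0: u_0=11/540 ∈ [0, 8/41) → index 0
j=1: u_1=71/540 ∈ [0, 8/41) → index 0
j=2: u_2=131/540 ∈ [8/41, 10/41) → index 1
j=3: u_3=191/540 ∈ [10/41, 18/41) → index 2
j=4: u_4=251/540 ∈ [18/41, 20/41) → index 3
j=5: u_5=311/540 ∈ [20/41, 24/41) → index 4
j=6: u_6=371/540 ∈ [24/41, 29/41) → index 5
j=7: u_7=431/540 ∈ [29/41, 36/41) → index 6
j=8: u_8=491/540 ∈ [37/41, 1) → index 8

0 0 1 2 3 4 5 6 8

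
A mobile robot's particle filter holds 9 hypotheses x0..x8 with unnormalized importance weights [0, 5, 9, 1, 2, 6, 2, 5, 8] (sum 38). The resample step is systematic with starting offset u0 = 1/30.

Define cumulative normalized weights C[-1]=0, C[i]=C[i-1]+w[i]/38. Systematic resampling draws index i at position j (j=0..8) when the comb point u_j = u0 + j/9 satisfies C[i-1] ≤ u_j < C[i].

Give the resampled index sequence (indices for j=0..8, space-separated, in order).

1 2 2 2 5 5 7 8 8

C = [0, 5/38, 7/19, 15/38, 17/38, 23/38, 25/38, 15/19, 1]
j=0: u_0=1/30 ∈ [0, 5/38) → index 1
j=1: u_1=13/90 ∈ [5/38, 7/19) → index 2
j=2: u_2=23/90 ∈ [5/38, 7/19) → index 2
j=3: u_3=11/30 ∈ [5/38, 7/19) → index 2
j=4: u_4=43/90 ∈ [17/38, 23/38) → index 5
j=5: u_5=53/90 ∈ [17/38, 23/38) → index 5
j=6: u_6=7/10 ∈ [25/38, 15/19) → index 7
j=7: u_7=73/90 ∈ [15/19, 1) → index 8
j=8: u_8=83/90 ∈ [15/19, 1) → index 8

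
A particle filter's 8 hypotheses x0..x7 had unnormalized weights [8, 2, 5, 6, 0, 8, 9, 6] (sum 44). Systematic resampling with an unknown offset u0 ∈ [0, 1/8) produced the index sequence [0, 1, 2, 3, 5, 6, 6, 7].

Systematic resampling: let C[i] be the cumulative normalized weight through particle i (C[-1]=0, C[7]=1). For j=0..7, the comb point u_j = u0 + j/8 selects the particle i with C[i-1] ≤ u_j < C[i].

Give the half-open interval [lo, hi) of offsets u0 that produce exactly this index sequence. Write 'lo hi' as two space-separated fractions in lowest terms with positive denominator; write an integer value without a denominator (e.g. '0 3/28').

C = [2/11, 5/22, 15/44, 21/44, 21/44, 29/44, 19/22, 1]
j=0 picked index 0: u0 ∈ [0, 2/11)
j=1 picked index 1: u0 ∈ [5/88, 9/88)
j=2 picked index 2: u0 ∈ [-1/44, 1/11)
j=3 picked index 3: u0 ∈ [-3/88, 9/88)
j=4 picked index 5: u0 ∈ [-1/44, 7/44)
j=5 picked index 6: u0 ∈ [3/88, 21/88)
j=6 picked index 6: u0 ∈ [-1/11, 5/44)
j=7 picked index 7: u0 ∈ [-1/88, 1/8)
intersection: [5/88, 1/11)

5/88 1/11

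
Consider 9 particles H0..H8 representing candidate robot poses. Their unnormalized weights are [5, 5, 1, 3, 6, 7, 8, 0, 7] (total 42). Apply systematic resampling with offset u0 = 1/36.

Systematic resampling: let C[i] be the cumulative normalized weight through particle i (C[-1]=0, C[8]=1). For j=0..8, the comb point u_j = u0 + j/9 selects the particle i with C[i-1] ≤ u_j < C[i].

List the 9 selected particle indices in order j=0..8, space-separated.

C = [5/42, 5/21, 11/42, 1/3, 10/21, 9/14, 5/6, 5/6, 1]
j=0: u_0=1/36 ∈ [0, 5/42) → index 0
j=1: u_1=5/36 ∈ [5/42, 5/21) → index 1
j=2: u_2=1/4 ∈ [5/21, 11/42) → index 2
j=3: u_3=13/36 ∈ [1/3, 10/21) → index 4
j=4: u_4=17/36 ∈ [1/3, 10/21) → index 4
j=5: u_5=7/12 ∈ [10/21, 9/14) → index 5
j=6: u_6=25/36 ∈ [9/14, 5/6) → index 6
j=7: u_7=29/36 ∈ [9/14, 5/6) → index 6
j=8: u_8=11/12 ∈ [5/6, 1) → index 8

0 1 2 4 4 5 6 6 8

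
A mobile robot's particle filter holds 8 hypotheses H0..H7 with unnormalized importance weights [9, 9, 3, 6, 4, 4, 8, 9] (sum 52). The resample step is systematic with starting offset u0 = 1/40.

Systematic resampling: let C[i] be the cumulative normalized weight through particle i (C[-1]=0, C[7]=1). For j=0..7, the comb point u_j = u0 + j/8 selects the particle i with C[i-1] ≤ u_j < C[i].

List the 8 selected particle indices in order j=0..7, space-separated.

C = [9/52, 9/26, 21/52, 27/52, 31/52, 35/52, 43/52, 1]
j=0: u_0=1/40 ∈ [0, 9/52) → index 0
j=1: u_1=3/20 ∈ [0, 9/52) → index 0
j=2: u_2=11/40 ∈ [9/52, 9/26) → index 1
j=3: u_3=2/5 ∈ [9/26, 21/52) → index 2
j=4: u_4=21/40 ∈ [27/52, 31/52) → index 4
j=5: u_5=13/20 ∈ [31/52, 35/52) → index 5
j=6: u_6=31/40 ∈ [35/52, 43/52) → index 6
j=7: u_7=9/10 ∈ [43/52, 1) → index 7

0 0 1 2 4 5 6 7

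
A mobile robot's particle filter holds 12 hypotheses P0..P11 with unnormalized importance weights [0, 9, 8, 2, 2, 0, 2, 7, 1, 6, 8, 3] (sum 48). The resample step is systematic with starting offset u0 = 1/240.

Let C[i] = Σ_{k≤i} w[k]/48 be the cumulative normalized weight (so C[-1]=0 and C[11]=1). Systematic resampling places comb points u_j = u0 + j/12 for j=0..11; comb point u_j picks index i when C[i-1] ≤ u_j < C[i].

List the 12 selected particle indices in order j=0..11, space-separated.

C = [0, 3/16, 17/48, 19/48, 7/16, 7/16, 23/48, 5/8, 31/48, 37/48, 15/16, 1]
j=0: u_0=1/240 ∈ [0, 3/16) → index 1
j=1: u_1=7/80 ∈ [0, 3/16) → index 1
j=2: u_2=41/240 ∈ [0, 3/16) → index 1
j=3: u_3=61/240 ∈ [3/16, 17/48) → index 2
j=4: u_4=27/80 ∈ [3/16, 17/48) → index 2
j=5: u_5=101/240 ∈ [19/48, 7/16) → index 4
j=6: u_6=121/240 ∈ [23/48, 5/8) → index 7
j=7: u_7=47/80 ∈ [23/48, 5/8) → index 7
j=8: u_8=161/240 ∈ [31/48, 37/48) → index 9
j=9: u_9=181/240 ∈ [31/48, 37/48) → index 9
j=10: u_10=67/80 ∈ [37/48, 15/16) → index 10
j=11: u_11=221/240 ∈ [37/48, 15/16) → index 10

1 1 1 2 2 4 7 7 9 9 10 10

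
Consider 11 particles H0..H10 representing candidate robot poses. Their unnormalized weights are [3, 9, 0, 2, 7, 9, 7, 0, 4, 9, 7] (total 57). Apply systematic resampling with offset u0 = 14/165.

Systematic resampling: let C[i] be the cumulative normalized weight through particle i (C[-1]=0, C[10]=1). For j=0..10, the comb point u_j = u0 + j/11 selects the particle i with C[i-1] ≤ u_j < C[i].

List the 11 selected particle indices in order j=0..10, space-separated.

C = [1/19, 4/19, 4/19, 14/57, 7/19, 10/19, 37/57, 37/57, 41/57, 50/57, 1]
j=0: u_0=14/165 ∈ [1/19, 4/19) → index 1
j=1: u_1=29/165 ∈ [1/19, 4/19) → index 1
j=2: u_2=4/15 ∈ [14/57, 7/19) → index 4
j=3: u_3=59/165 ∈ [14/57, 7/19) → index 4
j=4: u_4=74/165 ∈ [7/19, 10/19) → index 5
j=5: u_5=89/165 ∈ [10/19, 37/57) → index 6
j=6: u_6=104/165 ∈ [10/19, 37/57) → index 6
j=7: u_7=119/165 ∈ [41/57, 50/57) → index 9
j=8: u_8=134/165 ∈ [41/57, 50/57) → index 9
j=9: u_9=149/165 ∈ [50/57, 1) → index 10
j=10: u_10=164/165 ∈ [50/57, 1) → index 10

1 1 4 4 5 6 6 9 9 10 10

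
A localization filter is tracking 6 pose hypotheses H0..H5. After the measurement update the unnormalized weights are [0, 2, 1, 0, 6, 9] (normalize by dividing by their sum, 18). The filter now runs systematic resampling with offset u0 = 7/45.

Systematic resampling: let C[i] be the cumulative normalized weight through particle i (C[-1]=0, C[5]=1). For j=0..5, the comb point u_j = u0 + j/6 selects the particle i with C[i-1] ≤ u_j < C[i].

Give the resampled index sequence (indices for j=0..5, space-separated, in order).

C = [0, 1/9, 1/6, 1/6, 1/2, 1]
j=0: u_0=7/45 ∈ [1/9, 1/6) → index 2
j=1: u_1=29/90 ∈ [1/6, 1/2) → index 4
j=2: u_2=22/45 ∈ [1/6, 1/2) → index 4
j=3: u_3=59/90 ∈ [1/2, 1) → index 5
j=4: u_4=37/45 ∈ [1/2, 1) → index 5
j=5: u_5=89/90 ∈ [1/2, 1) → index 5

2 4 4 5 5 5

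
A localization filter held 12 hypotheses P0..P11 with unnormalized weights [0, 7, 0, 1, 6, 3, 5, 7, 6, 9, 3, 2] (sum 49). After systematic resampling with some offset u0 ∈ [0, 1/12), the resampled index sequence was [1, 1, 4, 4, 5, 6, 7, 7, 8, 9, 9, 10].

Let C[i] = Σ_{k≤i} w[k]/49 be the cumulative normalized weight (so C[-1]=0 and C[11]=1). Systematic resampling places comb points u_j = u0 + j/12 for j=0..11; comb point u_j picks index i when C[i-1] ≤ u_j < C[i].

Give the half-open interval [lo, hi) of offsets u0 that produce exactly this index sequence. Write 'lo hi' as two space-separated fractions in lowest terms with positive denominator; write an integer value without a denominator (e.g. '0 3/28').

C = [0, 1/7, 1/7, 8/49, 2/7, 17/49, 22/49, 29/49, 5/7, 44/49, 47/49, 1]
j=0 picked index 1: u0 ∈ [0, 1/7)
j=1 picked index 1: u0 ∈ [-1/12, 5/84)
j=2 picked index 4: u0 ∈ [-1/294, 5/42)
j=3 picked index 4: u0 ∈ [-17/196, 1/28)
j=4 picked index 5: u0 ∈ [-1/21, 2/147)
j=5 picked index 6: u0 ∈ [-41/588, 19/588)
j=6 picked index 7: u0 ∈ [-5/98, 9/98)
j=7 picked index 7: u0 ∈ [-79/588, 5/588)
j=8 picked index 8: u0 ∈ [-11/147, 1/21)
j=9 picked index 9: u0 ∈ [-1/28, 29/196)
j=10 picked index 9: u0 ∈ [-5/42, 19/294)
j=11 picked index 10: u0 ∈ [-11/588, 25/588)
intersection: [0, 5/588)

0 5/588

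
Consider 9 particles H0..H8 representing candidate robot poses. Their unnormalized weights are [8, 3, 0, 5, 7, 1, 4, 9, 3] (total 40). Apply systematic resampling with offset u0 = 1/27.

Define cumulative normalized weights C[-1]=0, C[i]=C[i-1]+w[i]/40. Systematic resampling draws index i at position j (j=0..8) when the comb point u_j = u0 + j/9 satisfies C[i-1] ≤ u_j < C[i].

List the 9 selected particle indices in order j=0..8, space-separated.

C = [1/5, 11/40, 11/40, 2/5, 23/40, 3/5, 7/10, 37/40, 1]
j=0: u_0=1/27 ∈ [0, 1/5) → index 0
j=1: u_1=4/27 ∈ [0, 1/5) → index 0
j=2: u_2=7/27 ∈ [1/5, 11/40) → index 1
j=3: u_3=10/27 ∈ [11/40, 2/5) → index 3
j=4: u_4=13/27 ∈ [2/5, 23/40) → index 4
j=5: u_5=16/27 ∈ [23/40, 3/5) → index 5
j=6: u_6=19/27 ∈ [7/10, 37/40) → index 7
j=7: u_7=22/27 ∈ [7/10, 37/40) → index 7
j=8: u_8=25/27 ∈ [37/40, 1) → index 8

0 0 1 3 4 5 7 7 8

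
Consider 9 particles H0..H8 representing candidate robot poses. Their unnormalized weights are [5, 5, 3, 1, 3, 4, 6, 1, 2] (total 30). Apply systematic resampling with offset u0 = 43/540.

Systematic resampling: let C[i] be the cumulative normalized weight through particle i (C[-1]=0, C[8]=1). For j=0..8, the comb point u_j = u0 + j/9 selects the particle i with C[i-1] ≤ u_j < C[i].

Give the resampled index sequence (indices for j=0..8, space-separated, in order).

0 1 1 2 4 5 6 6 8

C = [1/6, 1/3, 13/30, 7/15, 17/30, 7/10, 9/10, 14/15, 1]
j=0: u_0=43/540 ∈ [0, 1/6) → index 0
j=1: u_1=103/540 ∈ [1/6, 1/3) → index 1
j=2: u_2=163/540 ∈ [1/6, 1/3) → index 1
j=3: u_3=223/540 ∈ [1/3, 13/30) → index 2
j=4: u_4=283/540 ∈ [7/15, 17/30) → index 4
j=5: u_5=343/540 ∈ [17/30, 7/10) → index 5
j=6: u_6=403/540 ∈ [7/10, 9/10) → index 6
j=7: u_7=463/540 ∈ [7/10, 9/10) → index 6
j=8: u_8=523/540 ∈ [14/15, 1) → index 8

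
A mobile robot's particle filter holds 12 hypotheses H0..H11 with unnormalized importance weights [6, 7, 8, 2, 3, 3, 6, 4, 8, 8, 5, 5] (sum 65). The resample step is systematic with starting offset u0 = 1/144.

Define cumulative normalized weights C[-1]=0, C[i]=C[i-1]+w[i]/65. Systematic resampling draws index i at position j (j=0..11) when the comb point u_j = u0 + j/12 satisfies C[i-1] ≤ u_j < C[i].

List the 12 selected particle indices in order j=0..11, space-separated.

0 0 1 2 3 5 6 7 8 9 9 11

C = [6/65, 1/5, 21/65, 23/65, 2/5, 29/65, 7/13, 3/5, 47/65, 11/13, 12/13, 1]
j=0: u_0=1/144 ∈ [0, 6/65) → index 0
j=1: u_1=13/144 ∈ [0, 6/65) → index 0
j=2: u_2=25/144 ∈ [6/65, 1/5) → index 1
j=3: u_3=37/144 ∈ [1/5, 21/65) → index 2
j=4: u_4=49/144 ∈ [21/65, 23/65) → index 3
j=5: u_5=61/144 ∈ [2/5, 29/65) → index 5
j=6: u_6=73/144 ∈ [29/65, 7/13) → index 6
j=7: u_7=85/144 ∈ [7/13, 3/5) → index 7
j=8: u_8=97/144 ∈ [3/5, 47/65) → index 8
j=9: u_9=109/144 ∈ [47/65, 11/13) → index 9
j=10: u_10=121/144 ∈ [47/65, 11/13) → index 9
j=11: u_11=133/144 ∈ [12/13, 1) → index 11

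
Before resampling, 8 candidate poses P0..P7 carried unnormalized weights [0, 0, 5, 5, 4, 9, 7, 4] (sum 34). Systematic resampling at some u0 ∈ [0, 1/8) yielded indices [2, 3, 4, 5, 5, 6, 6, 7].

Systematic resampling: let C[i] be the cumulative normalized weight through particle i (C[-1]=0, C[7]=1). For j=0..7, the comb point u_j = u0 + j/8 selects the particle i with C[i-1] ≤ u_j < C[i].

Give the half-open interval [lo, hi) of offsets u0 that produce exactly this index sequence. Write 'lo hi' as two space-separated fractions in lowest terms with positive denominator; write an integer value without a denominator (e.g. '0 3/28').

7/136 1/8

C = [0, 0, 5/34, 5/17, 7/17, 23/34, 15/17, 1]
j=0 picked index 2: u0 ∈ [0, 5/34)
j=1 picked index 3: u0 ∈ [3/136, 23/136)
j=2 picked index 4: u0 ∈ [3/68, 11/68)
j=3 picked index 5: u0 ∈ [5/136, 41/136)
j=4 picked index 5: u0 ∈ [-3/34, 3/17)
j=5 picked index 6: u0 ∈ [7/136, 35/136)
j=6 picked index 6: u0 ∈ [-5/68, 9/68)
j=7 picked index 7: u0 ∈ [1/136, 1/8)
intersection: [7/136, 1/8)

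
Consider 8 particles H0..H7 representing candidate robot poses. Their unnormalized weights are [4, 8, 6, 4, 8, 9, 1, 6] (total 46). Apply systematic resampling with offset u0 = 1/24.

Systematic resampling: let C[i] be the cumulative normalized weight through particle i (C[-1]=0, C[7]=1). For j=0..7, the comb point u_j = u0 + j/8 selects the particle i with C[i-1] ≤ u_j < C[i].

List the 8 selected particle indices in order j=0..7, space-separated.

C = [2/23, 6/23, 9/23, 11/23, 15/23, 39/46, 20/23, 1]
j=0: u_0=1/24 ∈ [0, 2/23) → index 0
j=1: u_1=1/6 ∈ [2/23, 6/23) → index 1
j=2: u_2=7/24 ∈ [6/23, 9/23) → index 2
j=3: u_3=5/12 ∈ [9/23, 11/23) → index 3
j=4: u_4=13/24 ∈ [11/23, 15/23) → index 4
j=5: u_5=2/3 ∈ [15/23, 39/46) → index 5
j=6: u_6=19/24 ∈ [15/23, 39/46) → index 5
j=7: u_7=11/12 ∈ [20/23, 1) → index 7

0 1 2 3 4 5 5 7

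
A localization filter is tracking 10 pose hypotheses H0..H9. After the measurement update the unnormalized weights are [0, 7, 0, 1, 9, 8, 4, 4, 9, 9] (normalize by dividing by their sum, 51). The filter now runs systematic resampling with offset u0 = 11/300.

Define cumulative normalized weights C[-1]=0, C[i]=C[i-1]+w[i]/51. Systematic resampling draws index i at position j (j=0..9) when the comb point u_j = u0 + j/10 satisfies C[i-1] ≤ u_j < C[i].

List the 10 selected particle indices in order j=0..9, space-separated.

1 1 4 5 5 6 7 8 9 9

C = [0, 7/51, 7/51, 8/51, 1/3, 25/51, 29/51, 11/17, 14/17, 1]
j=0: u_0=11/300 ∈ [0, 7/51) → index 1
j=1: u_1=41/300 ∈ [0, 7/51) → index 1
j=2: u_2=71/300 ∈ [8/51, 1/3) → index 4
j=3: u_3=101/300 ∈ [1/3, 25/51) → index 5
j=4: u_4=131/300 ∈ [1/3, 25/51) → index 5
j=5: u_5=161/300 ∈ [25/51, 29/51) → index 6
j=6: u_6=191/300 ∈ [29/51, 11/17) → index 7
j=7: u_7=221/300 ∈ [11/17, 14/17) → index 8
j=8: u_8=251/300 ∈ [14/17, 1) → index 9
j=9: u_9=281/300 ∈ [14/17, 1) → index 9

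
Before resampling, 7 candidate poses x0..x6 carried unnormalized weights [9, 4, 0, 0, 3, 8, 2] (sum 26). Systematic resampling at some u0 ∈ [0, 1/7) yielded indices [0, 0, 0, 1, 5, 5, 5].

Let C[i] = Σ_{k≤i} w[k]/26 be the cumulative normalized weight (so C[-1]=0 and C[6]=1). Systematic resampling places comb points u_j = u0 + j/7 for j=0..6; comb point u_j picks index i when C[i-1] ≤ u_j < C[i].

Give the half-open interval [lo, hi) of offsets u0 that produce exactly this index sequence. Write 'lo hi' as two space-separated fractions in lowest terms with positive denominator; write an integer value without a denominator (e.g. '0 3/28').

4/91 11/182

C = [9/26, 1/2, 1/2, 1/2, 8/13, 12/13, 1]
j=0 picked index 0: u0 ∈ [0, 9/26)
j=1 picked index 0: u0 ∈ [-1/7, 37/182)
j=2 picked index 0: u0 ∈ [-2/7, 11/182)
j=3 picked index 1: u0 ∈ [-15/182, 1/14)
j=4 picked index 5: u0 ∈ [4/91, 32/91)
j=5 picked index 5: u0 ∈ [-9/91, 19/91)
j=6 picked index 5: u0 ∈ [-22/91, 6/91)
intersection: [4/91, 11/182)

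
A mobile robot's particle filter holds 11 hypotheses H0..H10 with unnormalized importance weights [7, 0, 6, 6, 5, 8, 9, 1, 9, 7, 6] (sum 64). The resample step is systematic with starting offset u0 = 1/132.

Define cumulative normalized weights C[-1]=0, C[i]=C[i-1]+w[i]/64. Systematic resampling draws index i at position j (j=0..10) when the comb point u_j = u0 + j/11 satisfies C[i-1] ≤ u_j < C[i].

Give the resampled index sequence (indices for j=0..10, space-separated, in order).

0 0 2 3 4 5 6 7 8 9 10

C = [7/64, 7/64, 13/64, 19/64, 3/8, 1/2, 41/64, 21/32, 51/64, 29/32, 1]
j=0: u_0=1/132 ∈ [0, 7/64) → index 0
j=1: u_1=13/132 ∈ [0, 7/64) → index 0
j=2: u_2=25/132 ∈ [7/64, 13/64) → index 2
j=3: u_3=37/132 ∈ [13/64, 19/64) → index 3
j=4: u_4=49/132 ∈ [19/64, 3/8) → index 4
j=5: u_5=61/132 ∈ [3/8, 1/2) → index 5
j=6: u_6=73/132 ∈ [1/2, 41/64) → index 6
j=7: u_7=85/132 ∈ [41/64, 21/32) → index 7
j=8: u_8=97/132 ∈ [21/32, 51/64) → index 8
j=9: u_9=109/132 ∈ [51/64, 29/32) → index 9
j=10: u_10=11/12 ∈ [29/32, 1) → index 10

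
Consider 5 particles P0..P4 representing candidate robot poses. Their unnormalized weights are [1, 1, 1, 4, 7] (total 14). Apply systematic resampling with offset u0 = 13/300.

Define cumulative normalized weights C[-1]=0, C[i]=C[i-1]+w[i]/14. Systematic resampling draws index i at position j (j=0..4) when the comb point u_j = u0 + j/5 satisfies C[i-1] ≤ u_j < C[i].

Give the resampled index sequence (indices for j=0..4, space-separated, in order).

0 3 3 4 4

C = [1/14, 1/7, 3/14, 1/2, 1]
j=0: u_0=13/300 ∈ [0, 1/14) → index 0
j=1: u_1=73/300 ∈ [3/14, 1/2) → index 3
j=2: u_2=133/300 ∈ [3/14, 1/2) → index 3
j=3: u_3=193/300 ∈ [1/2, 1) → index 4
j=4: u_4=253/300 ∈ [1/2, 1) → index 4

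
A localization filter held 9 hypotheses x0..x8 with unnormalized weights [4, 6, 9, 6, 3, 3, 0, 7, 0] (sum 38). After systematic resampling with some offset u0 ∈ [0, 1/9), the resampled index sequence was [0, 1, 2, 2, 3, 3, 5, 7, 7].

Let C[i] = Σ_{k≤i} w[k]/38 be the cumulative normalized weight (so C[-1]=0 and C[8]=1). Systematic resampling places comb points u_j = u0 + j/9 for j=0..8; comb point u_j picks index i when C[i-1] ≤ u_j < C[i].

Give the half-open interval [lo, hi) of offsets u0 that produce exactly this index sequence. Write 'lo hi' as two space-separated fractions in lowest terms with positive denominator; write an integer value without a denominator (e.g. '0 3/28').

C = [2/19, 5/19, 1/2, 25/38, 14/19, 31/38, 31/38, 1, 1]
j=0 picked index 0: u0 ∈ [0, 2/19)
j=1 picked index 1: u0 ∈ [-1/171, 26/171)
j=2 picked index 2: u0 ∈ [7/171, 5/18)
j=3 picked index 2: u0 ∈ [-4/57, 1/6)
j=4 picked index 3: u0 ∈ [1/18, 73/342)
j=5 picked index 3: u0 ∈ [-1/18, 35/342)
j=6 picked index 5: u0 ∈ [4/57, 17/114)
j=7 picked index 7: u0 ∈ [13/342, 2/9)
j=8 picked index 7: u0 ∈ [-25/342, 1/9)
intersection: [4/57, 35/342)

4/57 35/342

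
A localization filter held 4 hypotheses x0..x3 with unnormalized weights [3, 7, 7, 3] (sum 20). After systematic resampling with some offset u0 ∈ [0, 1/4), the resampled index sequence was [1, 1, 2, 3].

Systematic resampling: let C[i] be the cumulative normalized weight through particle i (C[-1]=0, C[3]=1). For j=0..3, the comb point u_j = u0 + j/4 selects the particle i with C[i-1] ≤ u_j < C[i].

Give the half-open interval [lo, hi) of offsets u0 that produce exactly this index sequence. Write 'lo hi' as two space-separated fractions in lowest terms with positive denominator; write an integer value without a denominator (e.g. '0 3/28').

3/20 1/4

C = [3/20, 1/2, 17/20, 1]
j=0 picked index 1: u0 ∈ [3/20, 1/2)
j=1 picked index 1: u0 ∈ [-1/10, 1/4)
j=2 picked index 2: u0 ∈ [0, 7/20)
j=3 picked index 3: u0 ∈ [1/10, 1/4)
intersection: [3/20, 1/4)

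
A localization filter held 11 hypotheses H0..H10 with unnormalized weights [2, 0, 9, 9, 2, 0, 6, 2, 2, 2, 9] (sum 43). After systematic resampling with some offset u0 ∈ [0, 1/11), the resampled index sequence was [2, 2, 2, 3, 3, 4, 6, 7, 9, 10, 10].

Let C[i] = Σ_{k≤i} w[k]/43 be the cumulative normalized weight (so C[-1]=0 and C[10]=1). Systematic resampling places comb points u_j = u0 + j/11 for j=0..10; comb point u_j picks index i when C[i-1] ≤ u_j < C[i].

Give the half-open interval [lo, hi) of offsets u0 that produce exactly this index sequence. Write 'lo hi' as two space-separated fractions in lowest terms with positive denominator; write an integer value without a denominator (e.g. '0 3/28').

C = [2/43, 2/43, 11/43, 20/43, 22/43, 22/43, 28/43, 30/43, 32/43, 34/43, 1]
j=0 picked index 2: u0 ∈ [2/43, 11/43)
j=1 picked index 2: u0 ∈ [-21/473, 78/473)
j=2 picked index 2: u0 ∈ [-64/473, 35/473)
j=3 picked index 3: u0 ∈ [-8/473, 91/473)
j=4 picked index 3: u0 ∈ [-51/473, 48/473)
j=5 picked index 4: u0 ∈ [5/473, 27/473)
j=6 picked index 6: u0 ∈ [-16/473, 50/473)
j=7 picked index 7: u0 ∈ [7/473, 29/473)
j=8 picked index 9: u0 ∈ [8/473, 30/473)
j=9 picked index 10: u0 ∈ [-13/473, 2/11)
j=10 picked index 10: u0 ∈ [-56/473, 1/11)
intersection: [2/43, 27/473)

2/43 27/473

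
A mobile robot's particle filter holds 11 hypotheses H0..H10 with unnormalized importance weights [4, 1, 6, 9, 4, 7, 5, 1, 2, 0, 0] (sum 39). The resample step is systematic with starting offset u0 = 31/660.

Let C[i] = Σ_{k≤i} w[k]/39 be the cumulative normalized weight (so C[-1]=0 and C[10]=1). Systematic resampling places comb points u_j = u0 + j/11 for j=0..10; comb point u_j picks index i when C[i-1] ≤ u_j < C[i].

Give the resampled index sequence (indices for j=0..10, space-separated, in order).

C = [4/39, 5/39, 11/39, 20/39, 8/13, 31/39, 12/13, 37/39, 1, 1, 1]
j=0: u_0=31/660 ∈ [0, 4/39) → index 0
j=1: u_1=91/660 ∈ [5/39, 11/39) → index 2
j=2: u_2=151/660 ∈ [5/39, 11/39) → index 2
j=3: u_3=211/660 ∈ [11/39, 20/39) → index 3
j=4: u_4=271/660 ∈ [11/39, 20/39) → index 3
j=5: u_5=331/660 ∈ [11/39, 20/39) → index 3
j=6: u_6=391/660 ∈ [20/39, 8/13) → index 4
j=7: u_7=41/60 ∈ [8/13, 31/39) → index 5
j=8: u_8=511/660 ∈ [8/13, 31/39) → index 5
j=9: u_9=571/660 ∈ [31/39, 12/13) → index 6
j=10: u_10=631/660 ∈ [37/39, 1) → index 8

0 2 2 3 3 3 4 5 5 6 8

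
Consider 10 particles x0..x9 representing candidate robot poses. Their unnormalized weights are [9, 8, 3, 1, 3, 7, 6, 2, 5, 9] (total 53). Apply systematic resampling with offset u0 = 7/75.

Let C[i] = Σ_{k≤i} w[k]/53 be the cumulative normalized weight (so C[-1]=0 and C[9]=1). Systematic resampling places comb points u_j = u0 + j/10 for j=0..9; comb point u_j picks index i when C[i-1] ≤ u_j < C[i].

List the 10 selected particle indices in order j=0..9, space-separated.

C = [9/53, 17/53, 20/53, 21/53, 24/53, 31/53, 37/53, 39/53, 44/53, 1]
j=0: u_0=7/75 ∈ [0, 9/53) → index 0
j=1: u_1=29/150 ∈ [9/53, 17/53) → index 1
j=2: u_2=22/75 ∈ [9/53, 17/53) → index 1
j=3: u_3=59/150 ∈ [20/53, 21/53) → index 3
j=4: u_4=37/75 ∈ [24/53, 31/53) → index 5
j=5: u_5=89/150 ∈ [31/53, 37/53) → index 6
j=6: u_6=52/75 ∈ [31/53, 37/53) → index 6
j=7: u_7=119/150 ∈ [39/53, 44/53) → index 8
j=8: u_8=67/75 ∈ [44/53, 1) → index 9
j=9: u_9=149/150 ∈ [44/53, 1) → index 9

0 1 1 3 5 6 6 8 9 9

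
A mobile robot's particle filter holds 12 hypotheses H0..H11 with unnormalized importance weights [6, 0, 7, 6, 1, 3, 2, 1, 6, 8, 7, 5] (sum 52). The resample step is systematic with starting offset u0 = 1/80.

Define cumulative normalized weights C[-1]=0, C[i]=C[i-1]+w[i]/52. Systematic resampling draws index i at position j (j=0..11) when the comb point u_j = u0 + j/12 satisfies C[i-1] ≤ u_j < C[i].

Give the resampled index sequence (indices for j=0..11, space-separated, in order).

0 0 2 3 3 5 8 8 9 9 10 11

C = [3/26, 3/26, 1/4, 19/52, 5/13, 23/52, 25/52, 1/2, 8/13, 10/13, 47/52, 1]
j=0: u_0=1/80 ∈ [0, 3/26) → index 0
j=1: u_1=23/240 ∈ [0, 3/26) → index 0
j=2: u_2=43/240 ∈ [3/26, 1/4) → index 2
j=3: u_3=21/80 ∈ [1/4, 19/52) → index 3
j=4: u_4=83/240 ∈ [1/4, 19/52) → index 3
j=5: u_5=103/240 ∈ [5/13, 23/52) → index 5
j=6: u_6=41/80 ∈ [1/2, 8/13) → index 8
j=7: u_7=143/240 ∈ [1/2, 8/13) → index 8
j=8: u_8=163/240 ∈ [8/13, 10/13) → index 9
j=9: u_9=61/80 ∈ [8/13, 10/13) → index 9
j=10: u_10=203/240 ∈ [10/13, 47/52) → index 10
j=11: u_11=223/240 ∈ [47/52, 1) → index 11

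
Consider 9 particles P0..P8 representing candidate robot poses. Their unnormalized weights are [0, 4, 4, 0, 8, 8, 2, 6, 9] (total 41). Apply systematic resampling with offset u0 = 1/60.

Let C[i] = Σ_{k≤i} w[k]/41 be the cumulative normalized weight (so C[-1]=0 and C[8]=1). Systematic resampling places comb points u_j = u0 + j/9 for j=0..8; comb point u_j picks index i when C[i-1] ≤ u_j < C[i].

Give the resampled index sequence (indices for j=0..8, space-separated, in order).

1 2 4 4 5 5 7 8 8

C = [0, 4/41, 8/41, 8/41, 16/41, 24/41, 26/41, 32/41, 1]
j=0: u_0=1/60 ∈ [0, 4/41) → index 1
j=1: u_1=23/180 ∈ [4/41, 8/41) → index 2
j=2: u_2=43/180 ∈ [8/41, 16/41) → index 4
j=3: u_3=7/20 ∈ [8/41, 16/41) → index 4
j=4: u_4=83/180 ∈ [16/41, 24/41) → index 5
j=5: u_5=103/180 ∈ [16/41, 24/41) → index 5
j=6: u_6=41/60 ∈ [26/41, 32/41) → index 7
j=7: u_7=143/180 ∈ [32/41, 1) → index 8
j=8: u_8=163/180 ∈ [32/41, 1) → index 8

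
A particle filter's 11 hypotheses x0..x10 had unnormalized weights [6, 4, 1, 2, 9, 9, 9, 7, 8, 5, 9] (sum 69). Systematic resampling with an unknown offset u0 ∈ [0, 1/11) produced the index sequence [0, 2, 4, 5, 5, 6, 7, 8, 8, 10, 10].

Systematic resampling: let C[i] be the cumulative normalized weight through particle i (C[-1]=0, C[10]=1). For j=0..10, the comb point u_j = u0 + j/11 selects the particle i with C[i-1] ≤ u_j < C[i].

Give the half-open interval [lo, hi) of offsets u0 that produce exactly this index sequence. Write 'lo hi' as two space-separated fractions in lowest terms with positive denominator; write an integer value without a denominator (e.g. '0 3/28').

41/759 52/759

C = [2/23, 10/69, 11/69, 13/69, 22/69, 31/69, 40/69, 47/69, 55/69, 20/23, 1]
j=0 picked index 0: u0 ∈ [0, 2/23)
j=1 picked index 2: u0 ∈ [41/759, 52/759)
j=2 picked index 4: u0 ∈ [5/759, 104/759)
j=3 picked index 5: u0 ∈ [35/759, 134/759)
j=4 picked index 5: u0 ∈ [-34/759, 65/759)
j=5 picked index 6: u0 ∈ [-4/759, 95/759)
j=6 picked index 7: u0 ∈ [26/759, 103/759)
j=7 picked index 8: u0 ∈ [34/759, 122/759)
j=8 picked index 8: u0 ∈ [-35/759, 53/759)
j=9 picked index 10: u0 ∈ [13/253, 2/11)
j=10 picked index 10: u0 ∈ [-10/253, 1/11)
intersection: [41/759, 52/759)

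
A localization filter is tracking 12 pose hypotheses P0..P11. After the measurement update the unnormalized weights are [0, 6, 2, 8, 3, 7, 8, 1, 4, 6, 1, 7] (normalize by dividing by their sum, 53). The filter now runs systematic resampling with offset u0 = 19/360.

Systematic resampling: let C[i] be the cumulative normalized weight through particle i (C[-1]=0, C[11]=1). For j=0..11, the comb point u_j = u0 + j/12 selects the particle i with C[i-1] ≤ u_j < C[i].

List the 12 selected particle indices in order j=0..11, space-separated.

C = [0, 6/53, 8/53, 16/53, 19/53, 26/53, 34/53, 35/53, 39/53, 45/53, 46/53, 1]
j=0: u_0=19/360 ∈ [0, 6/53) → index 1
j=1: u_1=49/360 ∈ [6/53, 8/53) → index 2
j=2: u_2=79/360 ∈ [8/53, 16/53) → index 3
j=3: u_3=109/360 ∈ [16/53, 19/53) → index 4
j=4: u_4=139/360 ∈ [19/53, 26/53) → index 5
j=5: u_5=169/360 ∈ [19/53, 26/53) → index 5
j=6: u_6=199/360 ∈ [26/53, 34/53) → index 6
j=7: u_7=229/360 ∈ [26/53, 34/53) → index 6
j=8: u_8=259/360 ∈ [35/53, 39/53) → index 8
j=9: u_9=289/360 ∈ [39/53, 45/53) → index 9
j=10: u_10=319/360 ∈ [46/53, 1) → index 11
j=11: u_11=349/360 ∈ [46/53, 1) → index 11

1 2 3 4 5 5 6 6 8 9 11 11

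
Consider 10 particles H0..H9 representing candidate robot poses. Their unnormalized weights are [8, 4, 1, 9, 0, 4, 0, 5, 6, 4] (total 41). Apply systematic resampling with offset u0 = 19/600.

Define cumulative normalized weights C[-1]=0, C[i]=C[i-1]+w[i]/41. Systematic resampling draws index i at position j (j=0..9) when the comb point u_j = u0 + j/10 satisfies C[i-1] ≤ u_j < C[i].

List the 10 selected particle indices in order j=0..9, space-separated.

0 0 1 3 3 3 5 7 8 9

C = [8/41, 12/41, 13/41, 22/41, 22/41, 26/41, 26/41, 31/41, 37/41, 1]
j=0: u_0=19/600 ∈ [0, 8/41) → index 0
j=1: u_1=79/600 ∈ [0, 8/41) → index 0
j=2: u_2=139/600 ∈ [8/41, 12/41) → index 1
j=3: u_3=199/600 ∈ [13/41, 22/41) → index 3
j=4: u_4=259/600 ∈ [13/41, 22/41) → index 3
j=5: u_5=319/600 ∈ [13/41, 22/41) → index 3
j=6: u_6=379/600 ∈ [22/41, 26/41) → index 5
j=7: u_7=439/600 ∈ [26/41, 31/41) → index 7
j=8: u_8=499/600 ∈ [31/41, 37/41) → index 8
j=9: u_9=559/600 ∈ [37/41, 1) → index 9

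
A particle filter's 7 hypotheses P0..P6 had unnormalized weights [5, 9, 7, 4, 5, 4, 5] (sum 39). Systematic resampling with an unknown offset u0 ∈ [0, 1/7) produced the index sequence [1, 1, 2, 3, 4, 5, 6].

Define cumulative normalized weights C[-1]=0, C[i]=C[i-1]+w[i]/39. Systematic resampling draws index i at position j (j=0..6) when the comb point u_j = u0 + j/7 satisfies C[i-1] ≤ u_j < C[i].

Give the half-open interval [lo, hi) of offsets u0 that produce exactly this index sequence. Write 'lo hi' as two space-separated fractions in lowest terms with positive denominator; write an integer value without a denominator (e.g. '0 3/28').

5/39 1/7

C = [5/39, 14/39, 7/13, 25/39, 10/13, 34/39, 1]
j=0 picked index 1: u0 ∈ [5/39, 14/39)
j=1 picked index 1: u0 ∈ [-4/273, 59/273)
j=2 picked index 2: u0 ∈ [20/273, 23/91)
j=3 picked index 3: u0 ∈ [10/91, 58/273)
j=4 picked index 4: u0 ∈ [19/273, 18/91)
j=5 picked index 5: u0 ∈ [5/91, 43/273)
j=6 picked index 6: u0 ∈ [4/273, 1/7)
intersection: [5/39, 1/7)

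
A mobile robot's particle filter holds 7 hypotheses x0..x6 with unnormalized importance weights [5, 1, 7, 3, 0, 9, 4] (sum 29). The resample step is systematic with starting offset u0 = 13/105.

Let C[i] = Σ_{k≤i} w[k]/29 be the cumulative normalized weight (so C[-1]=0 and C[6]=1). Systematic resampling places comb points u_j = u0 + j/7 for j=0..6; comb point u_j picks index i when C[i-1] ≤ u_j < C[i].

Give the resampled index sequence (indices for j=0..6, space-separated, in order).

C = [5/29, 6/29, 13/29, 16/29, 16/29, 25/29, 1]
j=0: u_0=13/105 ∈ [0, 5/29) → index 0
j=1: u_1=4/15 ∈ [6/29, 13/29) → index 2
j=2: u_2=43/105 ∈ [6/29, 13/29) → index 2
j=3: u_3=58/105 ∈ [16/29, 25/29) → index 5
j=4: u_4=73/105 ∈ [16/29, 25/29) → index 5
j=5: u_5=88/105 ∈ [16/29, 25/29) → index 5
j=6: u_6=103/105 ∈ [25/29, 1) → index 6

0 2 2 5 5 5 6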